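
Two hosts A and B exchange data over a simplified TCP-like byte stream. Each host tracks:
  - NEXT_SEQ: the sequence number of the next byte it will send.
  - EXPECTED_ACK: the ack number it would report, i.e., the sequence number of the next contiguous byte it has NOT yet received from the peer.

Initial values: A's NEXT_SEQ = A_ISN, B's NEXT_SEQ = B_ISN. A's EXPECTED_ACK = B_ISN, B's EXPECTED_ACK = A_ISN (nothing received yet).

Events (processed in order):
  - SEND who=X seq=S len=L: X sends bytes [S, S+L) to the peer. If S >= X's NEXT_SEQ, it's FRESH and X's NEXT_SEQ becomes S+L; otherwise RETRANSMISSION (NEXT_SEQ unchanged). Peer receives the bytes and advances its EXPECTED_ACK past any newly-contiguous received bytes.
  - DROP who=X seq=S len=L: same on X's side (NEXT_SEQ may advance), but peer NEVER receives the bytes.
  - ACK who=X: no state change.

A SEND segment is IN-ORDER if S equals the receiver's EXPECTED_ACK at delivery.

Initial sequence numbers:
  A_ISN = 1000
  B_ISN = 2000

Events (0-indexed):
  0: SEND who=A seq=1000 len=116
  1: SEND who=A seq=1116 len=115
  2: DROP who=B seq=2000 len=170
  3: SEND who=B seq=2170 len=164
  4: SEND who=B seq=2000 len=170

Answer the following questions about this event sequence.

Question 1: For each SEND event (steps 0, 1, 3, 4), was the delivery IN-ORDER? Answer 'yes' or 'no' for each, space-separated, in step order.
Answer: yes yes no yes

Derivation:
Step 0: SEND seq=1000 -> in-order
Step 1: SEND seq=1116 -> in-order
Step 3: SEND seq=2170 -> out-of-order
Step 4: SEND seq=2000 -> in-order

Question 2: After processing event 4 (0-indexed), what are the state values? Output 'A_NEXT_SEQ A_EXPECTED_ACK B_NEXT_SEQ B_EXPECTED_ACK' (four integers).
After event 0: A_seq=1116 A_ack=2000 B_seq=2000 B_ack=1116
After event 1: A_seq=1231 A_ack=2000 B_seq=2000 B_ack=1231
After event 2: A_seq=1231 A_ack=2000 B_seq=2170 B_ack=1231
After event 3: A_seq=1231 A_ack=2000 B_seq=2334 B_ack=1231
After event 4: A_seq=1231 A_ack=2334 B_seq=2334 B_ack=1231

1231 2334 2334 1231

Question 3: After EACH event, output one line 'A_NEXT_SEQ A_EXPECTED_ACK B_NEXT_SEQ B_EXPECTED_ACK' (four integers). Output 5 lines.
1116 2000 2000 1116
1231 2000 2000 1231
1231 2000 2170 1231
1231 2000 2334 1231
1231 2334 2334 1231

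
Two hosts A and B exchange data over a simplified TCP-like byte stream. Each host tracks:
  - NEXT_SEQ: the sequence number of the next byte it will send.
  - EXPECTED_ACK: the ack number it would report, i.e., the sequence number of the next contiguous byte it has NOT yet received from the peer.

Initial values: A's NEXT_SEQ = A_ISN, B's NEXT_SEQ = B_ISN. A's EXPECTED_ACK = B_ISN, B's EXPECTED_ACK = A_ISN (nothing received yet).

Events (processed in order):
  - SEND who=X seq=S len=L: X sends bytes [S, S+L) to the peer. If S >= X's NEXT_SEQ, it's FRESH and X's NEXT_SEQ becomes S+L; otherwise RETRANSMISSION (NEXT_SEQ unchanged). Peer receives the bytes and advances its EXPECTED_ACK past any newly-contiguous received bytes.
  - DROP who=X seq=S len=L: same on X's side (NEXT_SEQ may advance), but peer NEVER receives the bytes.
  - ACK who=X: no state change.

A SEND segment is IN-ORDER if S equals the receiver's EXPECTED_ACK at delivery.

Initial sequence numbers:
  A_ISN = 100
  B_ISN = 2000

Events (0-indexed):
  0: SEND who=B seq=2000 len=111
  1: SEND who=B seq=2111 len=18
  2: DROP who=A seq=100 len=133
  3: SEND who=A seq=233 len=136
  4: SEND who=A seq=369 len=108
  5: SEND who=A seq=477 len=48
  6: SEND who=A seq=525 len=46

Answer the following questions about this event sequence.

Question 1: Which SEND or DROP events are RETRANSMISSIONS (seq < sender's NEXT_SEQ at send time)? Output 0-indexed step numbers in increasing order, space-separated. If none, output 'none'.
Answer: none

Derivation:
Step 0: SEND seq=2000 -> fresh
Step 1: SEND seq=2111 -> fresh
Step 2: DROP seq=100 -> fresh
Step 3: SEND seq=233 -> fresh
Step 4: SEND seq=369 -> fresh
Step 5: SEND seq=477 -> fresh
Step 6: SEND seq=525 -> fresh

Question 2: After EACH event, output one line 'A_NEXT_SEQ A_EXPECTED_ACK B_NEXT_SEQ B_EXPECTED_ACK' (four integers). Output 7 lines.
100 2111 2111 100
100 2129 2129 100
233 2129 2129 100
369 2129 2129 100
477 2129 2129 100
525 2129 2129 100
571 2129 2129 100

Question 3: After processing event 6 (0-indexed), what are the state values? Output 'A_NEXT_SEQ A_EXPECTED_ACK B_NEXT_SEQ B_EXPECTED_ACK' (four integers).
After event 0: A_seq=100 A_ack=2111 B_seq=2111 B_ack=100
After event 1: A_seq=100 A_ack=2129 B_seq=2129 B_ack=100
After event 2: A_seq=233 A_ack=2129 B_seq=2129 B_ack=100
After event 3: A_seq=369 A_ack=2129 B_seq=2129 B_ack=100
After event 4: A_seq=477 A_ack=2129 B_seq=2129 B_ack=100
After event 5: A_seq=525 A_ack=2129 B_seq=2129 B_ack=100
After event 6: A_seq=571 A_ack=2129 B_seq=2129 B_ack=100

571 2129 2129 100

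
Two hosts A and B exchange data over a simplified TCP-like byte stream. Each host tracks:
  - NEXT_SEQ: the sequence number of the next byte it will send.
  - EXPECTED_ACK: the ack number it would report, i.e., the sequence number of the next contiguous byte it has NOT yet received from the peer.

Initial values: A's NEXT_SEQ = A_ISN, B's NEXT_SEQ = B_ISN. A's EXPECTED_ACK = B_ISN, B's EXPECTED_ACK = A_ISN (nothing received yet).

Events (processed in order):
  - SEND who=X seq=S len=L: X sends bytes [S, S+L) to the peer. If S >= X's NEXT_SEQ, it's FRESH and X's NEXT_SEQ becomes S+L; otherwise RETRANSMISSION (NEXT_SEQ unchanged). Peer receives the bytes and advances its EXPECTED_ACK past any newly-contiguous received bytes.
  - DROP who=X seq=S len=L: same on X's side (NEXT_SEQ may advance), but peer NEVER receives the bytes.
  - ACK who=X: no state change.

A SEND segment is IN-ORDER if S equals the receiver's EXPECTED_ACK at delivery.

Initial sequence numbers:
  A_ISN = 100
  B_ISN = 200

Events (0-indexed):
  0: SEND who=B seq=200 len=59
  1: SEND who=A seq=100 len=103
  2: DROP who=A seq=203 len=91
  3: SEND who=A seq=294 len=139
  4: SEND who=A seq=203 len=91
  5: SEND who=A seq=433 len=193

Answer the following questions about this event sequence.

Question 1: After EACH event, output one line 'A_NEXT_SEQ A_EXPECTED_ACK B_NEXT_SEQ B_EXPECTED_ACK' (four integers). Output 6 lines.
100 259 259 100
203 259 259 203
294 259 259 203
433 259 259 203
433 259 259 433
626 259 259 626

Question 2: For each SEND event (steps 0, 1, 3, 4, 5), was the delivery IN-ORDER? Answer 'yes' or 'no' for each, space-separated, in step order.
Answer: yes yes no yes yes

Derivation:
Step 0: SEND seq=200 -> in-order
Step 1: SEND seq=100 -> in-order
Step 3: SEND seq=294 -> out-of-order
Step 4: SEND seq=203 -> in-order
Step 5: SEND seq=433 -> in-order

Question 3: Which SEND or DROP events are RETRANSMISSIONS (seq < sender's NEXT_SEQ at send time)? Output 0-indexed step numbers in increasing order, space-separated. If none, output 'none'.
Answer: 4

Derivation:
Step 0: SEND seq=200 -> fresh
Step 1: SEND seq=100 -> fresh
Step 2: DROP seq=203 -> fresh
Step 3: SEND seq=294 -> fresh
Step 4: SEND seq=203 -> retransmit
Step 5: SEND seq=433 -> fresh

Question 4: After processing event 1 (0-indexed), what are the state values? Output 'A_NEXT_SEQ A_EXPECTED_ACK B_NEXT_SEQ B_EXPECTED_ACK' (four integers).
After event 0: A_seq=100 A_ack=259 B_seq=259 B_ack=100
After event 1: A_seq=203 A_ack=259 B_seq=259 B_ack=203

203 259 259 203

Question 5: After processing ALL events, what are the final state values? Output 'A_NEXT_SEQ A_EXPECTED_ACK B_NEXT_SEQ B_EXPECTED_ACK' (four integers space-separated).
Answer: 626 259 259 626

Derivation:
After event 0: A_seq=100 A_ack=259 B_seq=259 B_ack=100
After event 1: A_seq=203 A_ack=259 B_seq=259 B_ack=203
After event 2: A_seq=294 A_ack=259 B_seq=259 B_ack=203
After event 3: A_seq=433 A_ack=259 B_seq=259 B_ack=203
After event 4: A_seq=433 A_ack=259 B_seq=259 B_ack=433
After event 5: A_seq=626 A_ack=259 B_seq=259 B_ack=626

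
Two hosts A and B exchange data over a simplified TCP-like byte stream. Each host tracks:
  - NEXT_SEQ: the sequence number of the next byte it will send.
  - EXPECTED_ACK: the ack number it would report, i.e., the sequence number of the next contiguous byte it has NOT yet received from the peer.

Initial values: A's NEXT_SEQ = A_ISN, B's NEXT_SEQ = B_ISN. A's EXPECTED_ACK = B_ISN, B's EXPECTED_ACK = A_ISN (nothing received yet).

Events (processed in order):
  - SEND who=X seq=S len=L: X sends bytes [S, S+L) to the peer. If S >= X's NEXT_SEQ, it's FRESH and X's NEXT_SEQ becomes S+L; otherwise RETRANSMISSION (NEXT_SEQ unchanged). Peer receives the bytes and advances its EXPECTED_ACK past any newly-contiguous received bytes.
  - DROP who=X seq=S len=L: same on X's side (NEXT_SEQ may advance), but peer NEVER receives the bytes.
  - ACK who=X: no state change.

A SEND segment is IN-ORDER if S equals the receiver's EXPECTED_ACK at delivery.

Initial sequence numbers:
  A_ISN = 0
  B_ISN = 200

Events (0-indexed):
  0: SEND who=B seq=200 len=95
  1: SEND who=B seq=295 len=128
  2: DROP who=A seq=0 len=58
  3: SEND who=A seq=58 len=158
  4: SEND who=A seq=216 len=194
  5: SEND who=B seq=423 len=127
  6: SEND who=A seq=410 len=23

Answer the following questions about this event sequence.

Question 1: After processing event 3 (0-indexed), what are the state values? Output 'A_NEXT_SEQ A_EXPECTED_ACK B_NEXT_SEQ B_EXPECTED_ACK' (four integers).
After event 0: A_seq=0 A_ack=295 B_seq=295 B_ack=0
After event 1: A_seq=0 A_ack=423 B_seq=423 B_ack=0
After event 2: A_seq=58 A_ack=423 B_seq=423 B_ack=0
After event 3: A_seq=216 A_ack=423 B_seq=423 B_ack=0

216 423 423 0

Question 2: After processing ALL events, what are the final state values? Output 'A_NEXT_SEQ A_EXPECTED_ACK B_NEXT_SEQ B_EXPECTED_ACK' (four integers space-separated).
Answer: 433 550 550 0

Derivation:
After event 0: A_seq=0 A_ack=295 B_seq=295 B_ack=0
After event 1: A_seq=0 A_ack=423 B_seq=423 B_ack=0
After event 2: A_seq=58 A_ack=423 B_seq=423 B_ack=0
After event 3: A_seq=216 A_ack=423 B_seq=423 B_ack=0
After event 4: A_seq=410 A_ack=423 B_seq=423 B_ack=0
After event 5: A_seq=410 A_ack=550 B_seq=550 B_ack=0
After event 6: A_seq=433 A_ack=550 B_seq=550 B_ack=0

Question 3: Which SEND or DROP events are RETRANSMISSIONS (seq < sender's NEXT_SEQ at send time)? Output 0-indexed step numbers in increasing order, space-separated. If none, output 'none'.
Answer: none

Derivation:
Step 0: SEND seq=200 -> fresh
Step 1: SEND seq=295 -> fresh
Step 2: DROP seq=0 -> fresh
Step 3: SEND seq=58 -> fresh
Step 4: SEND seq=216 -> fresh
Step 5: SEND seq=423 -> fresh
Step 6: SEND seq=410 -> fresh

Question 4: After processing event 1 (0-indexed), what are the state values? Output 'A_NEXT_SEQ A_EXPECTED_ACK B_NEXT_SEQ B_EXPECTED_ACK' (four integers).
After event 0: A_seq=0 A_ack=295 B_seq=295 B_ack=0
After event 1: A_seq=0 A_ack=423 B_seq=423 B_ack=0

0 423 423 0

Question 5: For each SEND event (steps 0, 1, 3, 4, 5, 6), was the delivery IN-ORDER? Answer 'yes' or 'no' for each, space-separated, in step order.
Step 0: SEND seq=200 -> in-order
Step 1: SEND seq=295 -> in-order
Step 3: SEND seq=58 -> out-of-order
Step 4: SEND seq=216 -> out-of-order
Step 5: SEND seq=423 -> in-order
Step 6: SEND seq=410 -> out-of-order

Answer: yes yes no no yes no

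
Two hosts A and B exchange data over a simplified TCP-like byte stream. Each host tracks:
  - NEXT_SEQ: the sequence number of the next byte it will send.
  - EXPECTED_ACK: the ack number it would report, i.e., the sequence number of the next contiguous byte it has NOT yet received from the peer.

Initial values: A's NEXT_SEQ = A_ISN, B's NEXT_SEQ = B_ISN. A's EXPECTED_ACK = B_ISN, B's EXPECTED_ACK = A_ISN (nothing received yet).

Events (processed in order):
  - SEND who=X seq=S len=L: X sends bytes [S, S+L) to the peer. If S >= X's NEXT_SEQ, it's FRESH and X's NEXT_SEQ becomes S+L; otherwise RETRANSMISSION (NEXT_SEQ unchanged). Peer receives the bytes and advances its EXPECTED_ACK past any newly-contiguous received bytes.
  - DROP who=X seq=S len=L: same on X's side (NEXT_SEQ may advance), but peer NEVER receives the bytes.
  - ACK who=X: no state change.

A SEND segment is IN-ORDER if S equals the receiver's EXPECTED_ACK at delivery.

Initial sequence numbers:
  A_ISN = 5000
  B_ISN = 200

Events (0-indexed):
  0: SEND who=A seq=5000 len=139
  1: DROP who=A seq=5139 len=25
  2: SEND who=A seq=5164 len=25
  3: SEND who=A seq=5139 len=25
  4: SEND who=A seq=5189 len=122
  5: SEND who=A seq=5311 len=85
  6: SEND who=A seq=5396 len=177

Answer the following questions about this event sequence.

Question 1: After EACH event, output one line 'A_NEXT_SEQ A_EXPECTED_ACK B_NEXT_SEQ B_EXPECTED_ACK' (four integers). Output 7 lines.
5139 200 200 5139
5164 200 200 5139
5189 200 200 5139
5189 200 200 5189
5311 200 200 5311
5396 200 200 5396
5573 200 200 5573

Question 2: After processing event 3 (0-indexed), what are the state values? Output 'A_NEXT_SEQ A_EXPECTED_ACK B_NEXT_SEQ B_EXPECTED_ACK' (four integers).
After event 0: A_seq=5139 A_ack=200 B_seq=200 B_ack=5139
After event 1: A_seq=5164 A_ack=200 B_seq=200 B_ack=5139
After event 2: A_seq=5189 A_ack=200 B_seq=200 B_ack=5139
After event 3: A_seq=5189 A_ack=200 B_seq=200 B_ack=5189

5189 200 200 5189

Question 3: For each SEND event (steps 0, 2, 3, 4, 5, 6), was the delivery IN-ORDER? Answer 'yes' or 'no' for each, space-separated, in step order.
Answer: yes no yes yes yes yes

Derivation:
Step 0: SEND seq=5000 -> in-order
Step 2: SEND seq=5164 -> out-of-order
Step 3: SEND seq=5139 -> in-order
Step 4: SEND seq=5189 -> in-order
Step 5: SEND seq=5311 -> in-order
Step 6: SEND seq=5396 -> in-order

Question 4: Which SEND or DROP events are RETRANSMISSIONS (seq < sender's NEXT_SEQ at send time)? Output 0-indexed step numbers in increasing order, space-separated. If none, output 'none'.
Step 0: SEND seq=5000 -> fresh
Step 1: DROP seq=5139 -> fresh
Step 2: SEND seq=5164 -> fresh
Step 3: SEND seq=5139 -> retransmit
Step 4: SEND seq=5189 -> fresh
Step 5: SEND seq=5311 -> fresh
Step 6: SEND seq=5396 -> fresh

Answer: 3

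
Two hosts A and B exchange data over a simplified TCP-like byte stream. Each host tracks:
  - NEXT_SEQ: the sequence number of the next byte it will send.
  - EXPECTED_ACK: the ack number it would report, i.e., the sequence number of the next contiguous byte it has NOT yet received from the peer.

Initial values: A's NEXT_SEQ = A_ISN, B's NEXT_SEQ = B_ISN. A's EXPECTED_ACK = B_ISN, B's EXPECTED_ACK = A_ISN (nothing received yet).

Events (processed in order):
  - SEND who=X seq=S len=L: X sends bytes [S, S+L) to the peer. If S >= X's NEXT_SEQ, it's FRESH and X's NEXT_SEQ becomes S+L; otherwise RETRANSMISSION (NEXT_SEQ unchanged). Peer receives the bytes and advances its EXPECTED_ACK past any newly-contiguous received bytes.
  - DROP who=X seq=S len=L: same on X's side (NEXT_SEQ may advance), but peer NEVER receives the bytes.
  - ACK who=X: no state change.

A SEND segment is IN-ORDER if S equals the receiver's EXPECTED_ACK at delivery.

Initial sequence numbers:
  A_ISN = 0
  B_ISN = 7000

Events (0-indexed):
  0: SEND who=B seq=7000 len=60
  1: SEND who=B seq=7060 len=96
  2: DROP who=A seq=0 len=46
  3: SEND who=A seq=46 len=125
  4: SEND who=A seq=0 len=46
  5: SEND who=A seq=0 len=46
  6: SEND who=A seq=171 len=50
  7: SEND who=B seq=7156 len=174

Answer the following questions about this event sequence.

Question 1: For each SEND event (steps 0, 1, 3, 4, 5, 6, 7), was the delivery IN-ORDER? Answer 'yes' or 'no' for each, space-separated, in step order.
Answer: yes yes no yes no yes yes

Derivation:
Step 0: SEND seq=7000 -> in-order
Step 1: SEND seq=7060 -> in-order
Step 3: SEND seq=46 -> out-of-order
Step 4: SEND seq=0 -> in-order
Step 5: SEND seq=0 -> out-of-order
Step 6: SEND seq=171 -> in-order
Step 7: SEND seq=7156 -> in-order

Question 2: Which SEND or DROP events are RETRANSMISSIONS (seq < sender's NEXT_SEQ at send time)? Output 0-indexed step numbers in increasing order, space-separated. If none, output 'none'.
Answer: 4 5

Derivation:
Step 0: SEND seq=7000 -> fresh
Step 1: SEND seq=7060 -> fresh
Step 2: DROP seq=0 -> fresh
Step 3: SEND seq=46 -> fresh
Step 4: SEND seq=0 -> retransmit
Step 5: SEND seq=0 -> retransmit
Step 6: SEND seq=171 -> fresh
Step 7: SEND seq=7156 -> fresh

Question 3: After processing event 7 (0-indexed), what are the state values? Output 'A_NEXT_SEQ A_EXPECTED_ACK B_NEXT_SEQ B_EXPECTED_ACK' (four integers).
After event 0: A_seq=0 A_ack=7060 B_seq=7060 B_ack=0
After event 1: A_seq=0 A_ack=7156 B_seq=7156 B_ack=0
After event 2: A_seq=46 A_ack=7156 B_seq=7156 B_ack=0
After event 3: A_seq=171 A_ack=7156 B_seq=7156 B_ack=0
After event 4: A_seq=171 A_ack=7156 B_seq=7156 B_ack=171
After event 5: A_seq=171 A_ack=7156 B_seq=7156 B_ack=171
After event 6: A_seq=221 A_ack=7156 B_seq=7156 B_ack=221
After event 7: A_seq=221 A_ack=7330 B_seq=7330 B_ack=221

221 7330 7330 221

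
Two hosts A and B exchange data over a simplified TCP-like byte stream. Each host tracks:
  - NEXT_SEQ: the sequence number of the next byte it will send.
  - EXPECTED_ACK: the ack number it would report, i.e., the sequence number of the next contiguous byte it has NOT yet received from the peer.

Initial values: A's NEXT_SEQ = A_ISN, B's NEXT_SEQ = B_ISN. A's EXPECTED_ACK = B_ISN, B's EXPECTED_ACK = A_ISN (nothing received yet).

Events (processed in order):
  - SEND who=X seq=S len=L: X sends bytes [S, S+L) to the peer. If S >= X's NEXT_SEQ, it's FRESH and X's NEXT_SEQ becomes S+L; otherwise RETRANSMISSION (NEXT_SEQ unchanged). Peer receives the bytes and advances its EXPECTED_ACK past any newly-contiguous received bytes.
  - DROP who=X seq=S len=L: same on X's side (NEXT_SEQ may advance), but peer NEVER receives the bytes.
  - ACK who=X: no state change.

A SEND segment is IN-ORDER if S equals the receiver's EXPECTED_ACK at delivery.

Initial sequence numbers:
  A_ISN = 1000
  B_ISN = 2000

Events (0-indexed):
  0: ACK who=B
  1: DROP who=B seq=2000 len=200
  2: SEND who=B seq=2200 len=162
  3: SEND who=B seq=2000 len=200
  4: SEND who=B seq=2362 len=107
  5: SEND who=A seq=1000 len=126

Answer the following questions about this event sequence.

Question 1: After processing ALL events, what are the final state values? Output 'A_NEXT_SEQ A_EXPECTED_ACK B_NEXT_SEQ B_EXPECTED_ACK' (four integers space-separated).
Answer: 1126 2469 2469 1126

Derivation:
After event 0: A_seq=1000 A_ack=2000 B_seq=2000 B_ack=1000
After event 1: A_seq=1000 A_ack=2000 B_seq=2200 B_ack=1000
After event 2: A_seq=1000 A_ack=2000 B_seq=2362 B_ack=1000
After event 3: A_seq=1000 A_ack=2362 B_seq=2362 B_ack=1000
After event 4: A_seq=1000 A_ack=2469 B_seq=2469 B_ack=1000
After event 5: A_seq=1126 A_ack=2469 B_seq=2469 B_ack=1126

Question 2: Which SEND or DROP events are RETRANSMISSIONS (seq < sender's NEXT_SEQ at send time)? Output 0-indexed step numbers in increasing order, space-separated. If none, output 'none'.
Step 1: DROP seq=2000 -> fresh
Step 2: SEND seq=2200 -> fresh
Step 3: SEND seq=2000 -> retransmit
Step 4: SEND seq=2362 -> fresh
Step 5: SEND seq=1000 -> fresh

Answer: 3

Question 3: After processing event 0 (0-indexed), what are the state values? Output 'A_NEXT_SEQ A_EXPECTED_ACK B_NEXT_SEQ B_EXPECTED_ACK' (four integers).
After event 0: A_seq=1000 A_ack=2000 B_seq=2000 B_ack=1000

1000 2000 2000 1000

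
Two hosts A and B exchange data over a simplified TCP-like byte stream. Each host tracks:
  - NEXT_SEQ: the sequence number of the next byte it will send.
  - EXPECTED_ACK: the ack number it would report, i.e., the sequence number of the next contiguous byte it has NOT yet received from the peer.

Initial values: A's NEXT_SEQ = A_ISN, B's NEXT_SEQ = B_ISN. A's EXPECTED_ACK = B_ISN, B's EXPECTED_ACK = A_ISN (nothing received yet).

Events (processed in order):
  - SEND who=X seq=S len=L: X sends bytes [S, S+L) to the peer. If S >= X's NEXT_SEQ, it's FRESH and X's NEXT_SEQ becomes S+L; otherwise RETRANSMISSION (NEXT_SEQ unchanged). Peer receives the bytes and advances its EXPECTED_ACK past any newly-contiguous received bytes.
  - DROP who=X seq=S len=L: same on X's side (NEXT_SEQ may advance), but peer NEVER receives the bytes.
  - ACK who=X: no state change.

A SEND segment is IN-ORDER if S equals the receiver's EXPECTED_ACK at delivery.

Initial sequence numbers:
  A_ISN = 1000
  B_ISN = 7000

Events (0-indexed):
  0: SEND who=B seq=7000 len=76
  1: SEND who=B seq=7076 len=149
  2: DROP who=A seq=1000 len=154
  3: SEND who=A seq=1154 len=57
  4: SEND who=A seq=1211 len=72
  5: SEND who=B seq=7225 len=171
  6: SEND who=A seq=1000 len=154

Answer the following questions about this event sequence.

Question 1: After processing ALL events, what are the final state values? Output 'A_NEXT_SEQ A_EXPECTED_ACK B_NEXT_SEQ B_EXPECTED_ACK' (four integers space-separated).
Answer: 1283 7396 7396 1283

Derivation:
After event 0: A_seq=1000 A_ack=7076 B_seq=7076 B_ack=1000
After event 1: A_seq=1000 A_ack=7225 B_seq=7225 B_ack=1000
After event 2: A_seq=1154 A_ack=7225 B_seq=7225 B_ack=1000
After event 3: A_seq=1211 A_ack=7225 B_seq=7225 B_ack=1000
After event 4: A_seq=1283 A_ack=7225 B_seq=7225 B_ack=1000
After event 5: A_seq=1283 A_ack=7396 B_seq=7396 B_ack=1000
After event 6: A_seq=1283 A_ack=7396 B_seq=7396 B_ack=1283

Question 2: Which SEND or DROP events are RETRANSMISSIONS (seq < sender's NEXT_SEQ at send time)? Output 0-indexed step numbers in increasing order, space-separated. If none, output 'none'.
Step 0: SEND seq=7000 -> fresh
Step 1: SEND seq=7076 -> fresh
Step 2: DROP seq=1000 -> fresh
Step 3: SEND seq=1154 -> fresh
Step 4: SEND seq=1211 -> fresh
Step 5: SEND seq=7225 -> fresh
Step 6: SEND seq=1000 -> retransmit

Answer: 6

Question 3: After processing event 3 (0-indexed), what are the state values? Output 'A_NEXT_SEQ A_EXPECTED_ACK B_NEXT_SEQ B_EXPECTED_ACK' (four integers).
After event 0: A_seq=1000 A_ack=7076 B_seq=7076 B_ack=1000
After event 1: A_seq=1000 A_ack=7225 B_seq=7225 B_ack=1000
After event 2: A_seq=1154 A_ack=7225 B_seq=7225 B_ack=1000
After event 3: A_seq=1211 A_ack=7225 B_seq=7225 B_ack=1000

1211 7225 7225 1000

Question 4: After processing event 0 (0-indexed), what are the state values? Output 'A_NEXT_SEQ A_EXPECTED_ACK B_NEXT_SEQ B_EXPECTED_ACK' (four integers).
After event 0: A_seq=1000 A_ack=7076 B_seq=7076 B_ack=1000

1000 7076 7076 1000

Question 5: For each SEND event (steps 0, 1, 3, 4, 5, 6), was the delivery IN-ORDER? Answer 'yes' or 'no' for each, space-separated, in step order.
Step 0: SEND seq=7000 -> in-order
Step 1: SEND seq=7076 -> in-order
Step 3: SEND seq=1154 -> out-of-order
Step 4: SEND seq=1211 -> out-of-order
Step 5: SEND seq=7225 -> in-order
Step 6: SEND seq=1000 -> in-order

Answer: yes yes no no yes yes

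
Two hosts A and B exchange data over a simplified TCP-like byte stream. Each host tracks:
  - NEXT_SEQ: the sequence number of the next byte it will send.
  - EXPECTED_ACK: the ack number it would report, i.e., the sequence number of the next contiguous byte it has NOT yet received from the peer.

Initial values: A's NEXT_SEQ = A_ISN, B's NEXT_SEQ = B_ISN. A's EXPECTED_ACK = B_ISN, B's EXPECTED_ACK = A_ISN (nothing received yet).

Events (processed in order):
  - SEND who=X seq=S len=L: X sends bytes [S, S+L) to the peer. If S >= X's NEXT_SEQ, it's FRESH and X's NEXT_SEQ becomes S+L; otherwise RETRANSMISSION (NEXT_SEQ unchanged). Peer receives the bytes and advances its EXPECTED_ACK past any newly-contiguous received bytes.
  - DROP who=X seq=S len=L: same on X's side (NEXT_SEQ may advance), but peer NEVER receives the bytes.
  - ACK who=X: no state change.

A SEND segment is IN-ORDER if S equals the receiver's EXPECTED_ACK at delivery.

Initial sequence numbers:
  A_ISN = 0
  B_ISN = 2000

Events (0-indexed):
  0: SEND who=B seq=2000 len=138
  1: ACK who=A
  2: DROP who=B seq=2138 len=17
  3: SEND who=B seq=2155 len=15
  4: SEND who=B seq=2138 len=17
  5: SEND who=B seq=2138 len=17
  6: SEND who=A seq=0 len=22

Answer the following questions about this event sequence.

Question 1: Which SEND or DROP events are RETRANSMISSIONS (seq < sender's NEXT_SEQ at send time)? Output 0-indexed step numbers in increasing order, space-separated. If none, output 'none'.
Step 0: SEND seq=2000 -> fresh
Step 2: DROP seq=2138 -> fresh
Step 3: SEND seq=2155 -> fresh
Step 4: SEND seq=2138 -> retransmit
Step 5: SEND seq=2138 -> retransmit
Step 6: SEND seq=0 -> fresh

Answer: 4 5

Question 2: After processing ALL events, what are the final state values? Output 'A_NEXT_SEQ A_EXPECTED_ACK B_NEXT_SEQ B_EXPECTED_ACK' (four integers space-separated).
Answer: 22 2170 2170 22

Derivation:
After event 0: A_seq=0 A_ack=2138 B_seq=2138 B_ack=0
After event 1: A_seq=0 A_ack=2138 B_seq=2138 B_ack=0
After event 2: A_seq=0 A_ack=2138 B_seq=2155 B_ack=0
After event 3: A_seq=0 A_ack=2138 B_seq=2170 B_ack=0
After event 4: A_seq=0 A_ack=2170 B_seq=2170 B_ack=0
After event 5: A_seq=0 A_ack=2170 B_seq=2170 B_ack=0
After event 6: A_seq=22 A_ack=2170 B_seq=2170 B_ack=22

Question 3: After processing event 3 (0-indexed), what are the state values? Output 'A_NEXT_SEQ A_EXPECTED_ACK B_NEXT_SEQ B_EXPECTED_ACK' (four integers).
After event 0: A_seq=0 A_ack=2138 B_seq=2138 B_ack=0
After event 1: A_seq=0 A_ack=2138 B_seq=2138 B_ack=0
After event 2: A_seq=0 A_ack=2138 B_seq=2155 B_ack=0
After event 3: A_seq=0 A_ack=2138 B_seq=2170 B_ack=0

0 2138 2170 0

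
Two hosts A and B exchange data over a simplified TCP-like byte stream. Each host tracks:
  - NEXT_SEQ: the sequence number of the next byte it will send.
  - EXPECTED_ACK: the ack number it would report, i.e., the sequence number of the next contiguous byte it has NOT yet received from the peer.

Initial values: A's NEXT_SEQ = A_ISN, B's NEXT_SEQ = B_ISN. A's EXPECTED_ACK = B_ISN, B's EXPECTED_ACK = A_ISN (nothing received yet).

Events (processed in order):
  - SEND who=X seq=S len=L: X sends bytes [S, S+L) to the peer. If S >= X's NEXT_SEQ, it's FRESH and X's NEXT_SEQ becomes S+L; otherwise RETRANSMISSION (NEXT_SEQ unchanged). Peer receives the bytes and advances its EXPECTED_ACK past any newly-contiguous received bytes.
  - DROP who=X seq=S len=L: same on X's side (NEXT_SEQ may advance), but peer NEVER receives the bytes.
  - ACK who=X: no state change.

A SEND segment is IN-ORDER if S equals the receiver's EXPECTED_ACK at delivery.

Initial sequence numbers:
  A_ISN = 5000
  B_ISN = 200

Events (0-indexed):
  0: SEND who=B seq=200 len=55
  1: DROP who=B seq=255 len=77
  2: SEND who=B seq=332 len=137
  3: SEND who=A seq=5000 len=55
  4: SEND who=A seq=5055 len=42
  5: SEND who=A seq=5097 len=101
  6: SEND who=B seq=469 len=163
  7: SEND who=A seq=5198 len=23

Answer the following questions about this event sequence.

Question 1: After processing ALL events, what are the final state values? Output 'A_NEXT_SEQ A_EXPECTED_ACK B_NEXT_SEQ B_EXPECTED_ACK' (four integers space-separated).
Answer: 5221 255 632 5221

Derivation:
After event 0: A_seq=5000 A_ack=255 B_seq=255 B_ack=5000
After event 1: A_seq=5000 A_ack=255 B_seq=332 B_ack=5000
After event 2: A_seq=5000 A_ack=255 B_seq=469 B_ack=5000
After event 3: A_seq=5055 A_ack=255 B_seq=469 B_ack=5055
After event 4: A_seq=5097 A_ack=255 B_seq=469 B_ack=5097
After event 5: A_seq=5198 A_ack=255 B_seq=469 B_ack=5198
After event 6: A_seq=5198 A_ack=255 B_seq=632 B_ack=5198
After event 7: A_seq=5221 A_ack=255 B_seq=632 B_ack=5221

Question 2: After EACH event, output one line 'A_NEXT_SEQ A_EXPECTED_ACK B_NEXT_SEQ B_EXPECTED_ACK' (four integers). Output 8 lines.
5000 255 255 5000
5000 255 332 5000
5000 255 469 5000
5055 255 469 5055
5097 255 469 5097
5198 255 469 5198
5198 255 632 5198
5221 255 632 5221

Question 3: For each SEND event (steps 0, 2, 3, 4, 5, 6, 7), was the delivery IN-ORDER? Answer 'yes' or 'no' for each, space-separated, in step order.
Step 0: SEND seq=200 -> in-order
Step 2: SEND seq=332 -> out-of-order
Step 3: SEND seq=5000 -> in-order
Step 4: SEND seq=5055 -> in-order
Step 5: SEND seq=5097 -> in-order
Step 6: SEND seq=469 -> out-of-order
Step 7: SEND seq=5198 -> in-order

Answer: yes no yes yes yes no yes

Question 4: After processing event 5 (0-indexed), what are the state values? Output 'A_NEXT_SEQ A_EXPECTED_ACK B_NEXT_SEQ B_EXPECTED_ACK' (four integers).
After event 0: A_seq=5000 A_ack=255 B_seq=255 B_ack=5000
After event 1: A_seq=5000 A_ack=255 B_seq=332 B_ack=5000
After event 2: A_seq=5000 A_ack=255 B_seq=469 B_ack=5000
After event 3: A_seq=5055 A_ack=255 B_seq=469 B_ack=5055
After event 4: A_seq=5097 A_ack=255 B_seq=469 B_ack=5097
After event 5: A_seq=5198 A_ack=255 B_seq=469 B_ack=5198

5198 255 469 5198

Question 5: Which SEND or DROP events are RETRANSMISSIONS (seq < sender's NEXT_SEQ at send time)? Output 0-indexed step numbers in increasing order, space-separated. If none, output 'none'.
Answer: none

Derivation:
Step 0: SEND seq=200 -> fresh
Step 1: DROP seq=255 -> fresh
Step 2: SEND seq=332 -> fresh
Step 3: SEND seq=5000 -> fresh
Step 4: SEND seq=5055 -> fresh
Step 5: SEND seq=5097 -> fresh
Step 6: SEND seq=469 -> fresh
Step 7: SEND seq=5198 -> fresh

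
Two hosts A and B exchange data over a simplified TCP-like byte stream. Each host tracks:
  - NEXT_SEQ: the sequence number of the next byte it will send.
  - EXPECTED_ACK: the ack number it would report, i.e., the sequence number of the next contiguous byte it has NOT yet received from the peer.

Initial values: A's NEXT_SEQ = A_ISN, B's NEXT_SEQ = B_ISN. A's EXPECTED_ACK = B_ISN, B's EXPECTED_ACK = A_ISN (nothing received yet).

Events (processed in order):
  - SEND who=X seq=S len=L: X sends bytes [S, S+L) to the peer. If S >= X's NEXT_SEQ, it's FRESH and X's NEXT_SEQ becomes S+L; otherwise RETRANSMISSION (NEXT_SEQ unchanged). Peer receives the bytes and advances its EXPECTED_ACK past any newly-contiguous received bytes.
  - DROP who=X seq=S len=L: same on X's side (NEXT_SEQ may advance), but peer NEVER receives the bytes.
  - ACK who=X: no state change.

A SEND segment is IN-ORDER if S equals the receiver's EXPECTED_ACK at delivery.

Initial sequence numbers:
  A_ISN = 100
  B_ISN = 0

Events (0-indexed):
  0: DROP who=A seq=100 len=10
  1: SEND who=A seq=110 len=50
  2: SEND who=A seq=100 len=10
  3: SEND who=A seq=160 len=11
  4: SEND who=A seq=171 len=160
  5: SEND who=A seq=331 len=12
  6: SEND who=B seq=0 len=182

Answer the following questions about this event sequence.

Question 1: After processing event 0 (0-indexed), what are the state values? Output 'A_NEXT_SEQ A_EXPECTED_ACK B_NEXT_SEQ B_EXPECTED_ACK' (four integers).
After event 0: A_seq=110 A_ack=0 B_seq=0 B_ack=100

110 0 0 100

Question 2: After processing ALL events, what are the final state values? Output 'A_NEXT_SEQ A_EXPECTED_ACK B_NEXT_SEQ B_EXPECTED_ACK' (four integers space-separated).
After event 0: A_seq=110 A_ack=0 B_seq=0 B_ack=100
After event 1: A_seq=160 A_ack=0 B_seq=0 B_ack=100
After event 2: A_seq=160 A_ack=0 B_seq=0 B_ack=160
After event 3: A_seq=171 A_ack=0 B_seq=0 B_ack=171
After event 4: A_seq=331 A_ack=0 B_seq=0 B_ack=331
After event 5: A_seq=343 A_ack=0 B_seq=0 B_ack=343
After event 6: A_seq=343 A_ack=182 B_seq=182 B_ack=343

Answer: 343 182 182 343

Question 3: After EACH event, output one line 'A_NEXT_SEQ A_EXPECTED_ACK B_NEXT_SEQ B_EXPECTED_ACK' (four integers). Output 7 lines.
110 0 0 100
160 0 0 100
160 0 0 160
171 0 0 171
331 0 0 331
343 0 0 343
343 182 182 343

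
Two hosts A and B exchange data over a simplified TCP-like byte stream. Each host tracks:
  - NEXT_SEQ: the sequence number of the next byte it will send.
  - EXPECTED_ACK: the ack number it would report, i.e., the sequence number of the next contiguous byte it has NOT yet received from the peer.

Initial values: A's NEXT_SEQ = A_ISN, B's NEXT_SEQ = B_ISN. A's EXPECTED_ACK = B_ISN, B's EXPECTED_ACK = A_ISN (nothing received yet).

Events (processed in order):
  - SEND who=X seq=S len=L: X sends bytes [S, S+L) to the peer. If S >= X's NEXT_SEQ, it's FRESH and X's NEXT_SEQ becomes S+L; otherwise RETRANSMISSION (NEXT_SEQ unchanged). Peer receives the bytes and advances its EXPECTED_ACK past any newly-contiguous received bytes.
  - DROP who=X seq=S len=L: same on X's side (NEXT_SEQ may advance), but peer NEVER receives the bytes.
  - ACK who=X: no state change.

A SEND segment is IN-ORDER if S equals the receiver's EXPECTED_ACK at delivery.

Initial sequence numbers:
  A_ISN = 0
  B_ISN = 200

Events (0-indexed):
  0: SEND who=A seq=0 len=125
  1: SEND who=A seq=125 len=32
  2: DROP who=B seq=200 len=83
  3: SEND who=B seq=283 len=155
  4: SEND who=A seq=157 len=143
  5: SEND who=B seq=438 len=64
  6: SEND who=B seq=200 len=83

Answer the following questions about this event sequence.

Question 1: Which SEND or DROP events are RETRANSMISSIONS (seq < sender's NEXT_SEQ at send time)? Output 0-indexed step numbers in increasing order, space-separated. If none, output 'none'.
Answer: 6

Derivation:
Step 0: SEND seq=0 -> fresh
Step 1: SEND seq=125 -> fresh
Step 2: DROP seq=200 -> fresh
Step 3: SEND seq=283 -> fresh
Step 4: SEND seq=157 -> fresh
Step 5: SEND seq=438 -> fresh
Step 6: SEND seq=200 -> retransmit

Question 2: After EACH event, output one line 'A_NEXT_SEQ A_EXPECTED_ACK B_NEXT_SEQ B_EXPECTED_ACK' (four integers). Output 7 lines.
125 200 200 125
157 200 200 157
157 200 283 157
157 200 438 157
300 200 438 300
300 200 502 300
300 502 502 300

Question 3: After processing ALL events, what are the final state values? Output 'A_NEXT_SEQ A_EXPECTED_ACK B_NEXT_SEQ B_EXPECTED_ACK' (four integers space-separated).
After event 0: A_seq=125 A_ack=200 B_seq=200 B_ack=125
After event 1: A_seq=157 A_ack=200 B_seq=200 B_ack=157
After event 2: A_seq=157 A_ack=200 B_seq=283 B_ack=157
After event 3: A_seq=157 A_ack=200 B_seq=438 B_ack=157
After event 4: A_seq=300 A_ack=200 B_seq=438 B_ack=300
After event 5: A_seq=300 A_ack=200 B_seq=502 B_ack=300
After event 6: A_seq=300 A_ack=502 B_seq=502 B_ack=300

Answer: 300 502 502 300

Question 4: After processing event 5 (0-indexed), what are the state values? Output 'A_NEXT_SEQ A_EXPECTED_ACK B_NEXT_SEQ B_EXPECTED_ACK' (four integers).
After event 0: A_seq=125 A_ack=200 B_seq=200 B_ack=125
After event 1: A_seq=157 A_ack=200 B_seq=200 B_ack=157
After event 2: A_seq=157 A_ack=200 B_seq=283 B_ack=157
After event 3: A_seq=157 A_ack=200 B_seq=438 B_ack=157
After event 4: A_seq=300 A_ack=200 B_seq=438 B_ack=300
After event 5: A_seq=300 A_ack=200 B_seq=502 B_ack=300

300 200 502 300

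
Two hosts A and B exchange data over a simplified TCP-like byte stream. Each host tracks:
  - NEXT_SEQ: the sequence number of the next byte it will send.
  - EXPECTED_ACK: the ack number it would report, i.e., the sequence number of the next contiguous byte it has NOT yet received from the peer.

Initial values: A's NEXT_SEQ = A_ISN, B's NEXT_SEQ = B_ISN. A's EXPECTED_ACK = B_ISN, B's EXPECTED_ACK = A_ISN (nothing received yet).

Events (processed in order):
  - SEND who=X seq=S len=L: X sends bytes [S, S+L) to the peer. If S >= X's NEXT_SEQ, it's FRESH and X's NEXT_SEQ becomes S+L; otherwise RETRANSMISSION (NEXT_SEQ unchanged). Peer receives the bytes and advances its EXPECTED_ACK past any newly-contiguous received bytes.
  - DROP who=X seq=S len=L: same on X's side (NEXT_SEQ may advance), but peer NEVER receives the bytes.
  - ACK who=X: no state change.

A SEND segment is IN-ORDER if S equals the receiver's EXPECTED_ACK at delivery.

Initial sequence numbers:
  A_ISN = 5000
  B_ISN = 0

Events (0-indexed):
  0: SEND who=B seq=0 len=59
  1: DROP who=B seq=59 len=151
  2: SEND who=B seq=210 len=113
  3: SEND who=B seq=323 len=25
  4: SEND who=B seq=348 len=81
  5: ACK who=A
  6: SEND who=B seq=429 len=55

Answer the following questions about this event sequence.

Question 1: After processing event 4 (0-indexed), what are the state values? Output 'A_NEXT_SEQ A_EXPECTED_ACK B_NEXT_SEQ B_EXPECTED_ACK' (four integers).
After event 0: A_seq=5000 A_ack=59 B_seq=59 B_ack=5000
After event 1: A_seq=5000 A_ack=59 B_seq=210 B_ack=5000
After event 2: A_seq=5000 A_ack=59 B_seq=323 B_ack=5000
After event 3: A_seq=5000 A_ack=59 B_seq=348 B_ack=5000
After event 4: A_seq=5000 A_ack=59 B_seq=429 B_ack=5000

5000 59 429 5000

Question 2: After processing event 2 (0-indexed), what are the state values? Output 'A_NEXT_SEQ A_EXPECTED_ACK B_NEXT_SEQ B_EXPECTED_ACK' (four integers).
After event 0: A_seq=5000 A_ack=59 B_seq=59 B_ack=5000
After event 1: A_seq=5000 A_ack=59 B_seq=210 B_ack=5000
After event 2: A_seq=5000 A_ack=59 B_seq=323 B_ack=5000

5000 59 323 5000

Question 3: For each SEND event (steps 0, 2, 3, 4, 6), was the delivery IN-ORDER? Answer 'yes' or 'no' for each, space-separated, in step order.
Answer: yes no no no no

Derivation:
Step 0: SEND seq=0 -> in-order
Step 2: SEND seq=210 -> out-of-order
Step 3: SEND seq=323 -> out-of-order
Step 4: SEND seq=348 -> out-of-order
Step 6: SEND seq=429 -> out-of-order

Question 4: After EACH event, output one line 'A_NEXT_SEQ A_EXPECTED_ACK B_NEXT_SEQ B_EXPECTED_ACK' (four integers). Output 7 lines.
5000 59 59 5000
5000 59 210 5000
5000 59 323 5000
5000 59 348 5000
5000 59 429 5000
5000 59 429 5000
5000 59 484 5000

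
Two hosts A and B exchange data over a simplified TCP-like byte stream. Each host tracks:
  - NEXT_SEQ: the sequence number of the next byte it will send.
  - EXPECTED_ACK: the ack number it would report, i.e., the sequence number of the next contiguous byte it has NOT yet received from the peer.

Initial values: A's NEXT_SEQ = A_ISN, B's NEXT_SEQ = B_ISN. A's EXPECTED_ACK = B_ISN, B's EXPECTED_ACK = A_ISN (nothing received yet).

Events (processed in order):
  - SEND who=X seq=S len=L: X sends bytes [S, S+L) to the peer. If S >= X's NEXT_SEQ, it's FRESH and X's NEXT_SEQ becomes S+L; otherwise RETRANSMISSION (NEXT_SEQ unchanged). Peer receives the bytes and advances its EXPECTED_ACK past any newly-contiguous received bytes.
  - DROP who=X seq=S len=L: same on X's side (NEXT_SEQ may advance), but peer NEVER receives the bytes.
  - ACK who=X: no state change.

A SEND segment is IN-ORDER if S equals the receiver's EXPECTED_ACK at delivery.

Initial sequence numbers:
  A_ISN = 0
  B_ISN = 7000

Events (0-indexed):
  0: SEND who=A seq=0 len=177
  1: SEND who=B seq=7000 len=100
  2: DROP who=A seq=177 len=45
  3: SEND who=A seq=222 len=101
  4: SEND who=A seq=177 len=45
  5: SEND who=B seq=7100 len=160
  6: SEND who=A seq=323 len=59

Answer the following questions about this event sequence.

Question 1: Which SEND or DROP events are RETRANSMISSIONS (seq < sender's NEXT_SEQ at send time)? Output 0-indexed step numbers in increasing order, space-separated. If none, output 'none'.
Step 0: SEND seq=0 -> fresh
Step 1: SEND seq=7000 -> fresh
Step 2: DROP seq=177 -> fresh
Step 3: SEND seq=222 -> fresh
Step 4: SEND seq=177 -> retransmit
Step 5: SEND seq=7100 -> fresh
Step 6: SEND seq=323 -> fresh

Answer: 4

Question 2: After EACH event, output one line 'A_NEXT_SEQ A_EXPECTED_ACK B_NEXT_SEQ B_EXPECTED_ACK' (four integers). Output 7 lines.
177 7000 7000 177
177 7100 7100 177
222 7100 7100 177
323 7100 7100 177
323 7100 7100 323
323 7260 7260 323
382 7260 7260 382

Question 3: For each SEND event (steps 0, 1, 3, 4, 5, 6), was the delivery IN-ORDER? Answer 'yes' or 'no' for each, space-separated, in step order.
Step 0: SEND seq=0 -> in-order
Step 1: SEND seq=7000 -> in-order
Step 3: SEND seq=222 -> out-of-order
Step 4: SEND seq=177 -> in-order
Step 5: SEND seq=7100 -> in-order
Step 6: SEND seq=323 -> in-order

Answer: yes yes no yes yes yes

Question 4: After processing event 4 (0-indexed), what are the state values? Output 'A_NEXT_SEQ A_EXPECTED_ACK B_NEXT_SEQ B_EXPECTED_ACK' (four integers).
After event 0: A_seq=177 A_ack=7000 B_seq=7000 B_ack=177
After event 1: A_seq=177 A_ack=7100 B_seq=7100 B_ack=177
After event 2: A_seq=222 A_ack=7100 B_seq=7100 B_ack=177
After event 3: A_seq=323 A_ack=7100 B_seq=7100 B_ack=177
After event 4: A_seq=323 A_ack=7100 B_seq=7100 B_ack=323

323 7100 7100 323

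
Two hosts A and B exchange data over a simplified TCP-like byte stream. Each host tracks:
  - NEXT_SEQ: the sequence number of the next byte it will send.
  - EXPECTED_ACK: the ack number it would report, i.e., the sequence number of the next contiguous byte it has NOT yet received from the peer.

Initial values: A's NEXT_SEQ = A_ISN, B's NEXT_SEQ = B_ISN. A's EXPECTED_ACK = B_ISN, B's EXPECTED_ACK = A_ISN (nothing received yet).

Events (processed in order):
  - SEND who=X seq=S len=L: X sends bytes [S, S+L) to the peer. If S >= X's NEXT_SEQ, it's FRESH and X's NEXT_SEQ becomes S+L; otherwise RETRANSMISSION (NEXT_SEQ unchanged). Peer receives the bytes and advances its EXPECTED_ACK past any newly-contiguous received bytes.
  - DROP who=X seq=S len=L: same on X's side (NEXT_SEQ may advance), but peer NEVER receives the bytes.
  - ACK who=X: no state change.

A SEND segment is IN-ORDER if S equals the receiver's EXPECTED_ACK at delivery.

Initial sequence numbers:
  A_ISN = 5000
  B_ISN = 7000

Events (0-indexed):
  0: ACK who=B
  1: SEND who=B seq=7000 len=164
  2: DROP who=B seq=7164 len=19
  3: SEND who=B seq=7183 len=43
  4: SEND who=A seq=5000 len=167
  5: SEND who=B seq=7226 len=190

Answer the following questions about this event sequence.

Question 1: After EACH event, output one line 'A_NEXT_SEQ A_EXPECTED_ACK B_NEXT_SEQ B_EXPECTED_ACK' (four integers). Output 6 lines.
5000 7000 7000 5000
5000 7164 7164 5000
5000 7164 7183 5000
5000 7164 7226 5000
5167 7164 7226 5167
5167 7164 7416 5167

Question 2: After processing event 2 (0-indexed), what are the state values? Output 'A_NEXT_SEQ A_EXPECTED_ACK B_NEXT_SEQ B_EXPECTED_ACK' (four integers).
After event 0: A_seq=5000 A_ack=7000 B_seq=7000 B_ack=5000
After event 1: A_seq=5000 A_ack=7164 B_seq=7164 B_ack=5000
After event 2: A_seq=5000 A_ack=7164 B_seq=7183 B_ack=5000

5000 7164 7183 5000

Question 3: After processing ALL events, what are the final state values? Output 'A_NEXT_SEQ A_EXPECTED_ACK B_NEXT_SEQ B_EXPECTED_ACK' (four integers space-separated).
Answer: 5167 7164 7416 5167

Derivation:
After event 0: A_seq=5000 A_ack=7000 B_seq=7000 B_ack=5000
After event 1: A_seq=5000 A_ack=7164 B_seq=7164 B_ack=5000
After event 2: A_seq=5000 A_ack=7164 B_seq=7183 B_ack=5000
After event 3: A_seq=5000 A_ack=7164 B_seq=7226 B_ack=5000
After event 4: A_seq=5167 A_ack=7164 B_seq=7226 B_ack=5167
After event 5: A_seq=5167 A_ack=7164 B_seq=7416 B_ack=5167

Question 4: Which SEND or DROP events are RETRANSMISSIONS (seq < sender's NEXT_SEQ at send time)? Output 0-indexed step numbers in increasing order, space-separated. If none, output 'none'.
Step 1: SEND seq=7000 -> fresh
Step 2: DROP seq=7164 -> fresh
Step 3: SEND seq=7183 -> fresh
Step 4: SEND seq=5000 -> fresh
Step 5: SEND seq=7226 -> fresh

Answer: none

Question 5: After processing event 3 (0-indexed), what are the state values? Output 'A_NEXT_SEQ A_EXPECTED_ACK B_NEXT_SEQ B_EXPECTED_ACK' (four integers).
After event 0: A_seq=5000 A_ack=7000 B_seq=7000 B_ack=5000
After event 1: A_seq=5000 A_ack=7164 B_seq=7164 B_ack=5000
After event 2: A_seq=5000 A_ack=7164 B_seq=7183 B_ack=5000
After event 3: A_seq=5000 A_ack=7164 B_seq=7226 B_ack=5000

5000 7164 7226 5000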